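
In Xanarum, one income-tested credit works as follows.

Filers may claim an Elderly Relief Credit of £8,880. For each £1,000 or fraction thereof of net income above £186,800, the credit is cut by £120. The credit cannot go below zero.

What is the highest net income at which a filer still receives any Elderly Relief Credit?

£259,800

After 73 increments the reduction is 73 × £120 = £8,760, leaving £120; one more increment wipes it out. Increment 73 ends at excess 73 × £1,000 = £73,000, so the highest qualifying income is £186,800 + £73,000 = £259,800.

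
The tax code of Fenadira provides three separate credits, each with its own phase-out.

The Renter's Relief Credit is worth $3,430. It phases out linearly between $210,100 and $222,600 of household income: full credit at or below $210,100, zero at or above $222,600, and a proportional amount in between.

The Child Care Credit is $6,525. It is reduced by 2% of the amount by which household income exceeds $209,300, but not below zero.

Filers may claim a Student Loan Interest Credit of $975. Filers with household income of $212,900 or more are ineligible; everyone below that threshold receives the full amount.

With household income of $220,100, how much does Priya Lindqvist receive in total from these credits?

Renter's Relief Credit: $220,100 is $10,000 into a $12,500 phase-out range, leaving 2,500/12,500 of the credit: $3,430 × 2,500/12,500 = $686.
Child Care Credit: 2% of the $10,800 excess over $209,300 is $216; credit = $6,525 − $216 = $6,309.
Student Loan Interest Credit: $220,100 meets or exceeds the $212,900 cutoff, so the credit is $0.
Total: $686 + $6,309 + $0 = $6,995.

$6,995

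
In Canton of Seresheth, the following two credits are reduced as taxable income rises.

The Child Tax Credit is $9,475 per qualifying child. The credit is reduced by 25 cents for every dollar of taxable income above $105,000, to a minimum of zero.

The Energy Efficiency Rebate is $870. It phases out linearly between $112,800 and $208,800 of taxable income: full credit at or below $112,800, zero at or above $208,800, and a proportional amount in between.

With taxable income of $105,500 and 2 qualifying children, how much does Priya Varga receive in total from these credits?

$19,695

Child Tax Credit: base = 2 × $9,475 = $18,950. 25% of the $500 excess over $105,000 is $125; credit = $18,950 − $125 = $18,825.
Energy Efficiency Rebate: $105,500 is at or below the $112,800 threshold, so the full $870 applies.
Total: $18,825 + $870 = $19,695.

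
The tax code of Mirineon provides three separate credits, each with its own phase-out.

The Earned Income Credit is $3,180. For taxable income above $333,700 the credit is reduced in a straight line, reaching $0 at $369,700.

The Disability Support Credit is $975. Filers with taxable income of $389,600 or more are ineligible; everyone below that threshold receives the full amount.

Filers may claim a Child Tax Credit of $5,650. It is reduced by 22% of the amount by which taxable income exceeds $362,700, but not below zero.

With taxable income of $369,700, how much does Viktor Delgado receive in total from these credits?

Earned Income Credit: $369,700 is at or above $369,700, so the credit is $0.
Disability Support Credit: $369,700 is below the $389,600 cutoff, so the full $975 applies.
Child Tax Credit: 22% of the $7,000 excess over $362,700 is $1,540; credit = $5,650 − $1,540 = $4,110.
Total: $0 + $975 + $4,110 = $5,085.

$5,085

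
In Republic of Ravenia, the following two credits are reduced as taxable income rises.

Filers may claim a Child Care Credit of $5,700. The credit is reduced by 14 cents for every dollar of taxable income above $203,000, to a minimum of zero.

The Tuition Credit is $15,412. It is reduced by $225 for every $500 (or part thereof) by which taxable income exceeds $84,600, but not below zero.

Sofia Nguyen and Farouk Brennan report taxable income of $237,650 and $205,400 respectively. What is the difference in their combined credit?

$4,515

Sofia ($237,650): Child Care Credit: 14% of the $34,650 excess over $203,000 is $4,851; credit = $5,700 − $4,851 = $849. Tuition Credit: income exceeds $84,600 by $153,050 → 307 increments × $225 = $69,075 ≥ base, so the credit is $0. total $849 + $0 = $849
Farouk ($205,400): Child Care Credit: 14% of the $2,400 excess over $203,000 is $336; credit = $5,700 − $336 = $5,364. Tuition Credit: income exceeds $84,600 by $120,800 → 242 increments × $225 = $54,450 ≥ base, so the credit is $0. total $5,364 + $0 = $5,364
Difference: |$849 − $5,364| = $4,515.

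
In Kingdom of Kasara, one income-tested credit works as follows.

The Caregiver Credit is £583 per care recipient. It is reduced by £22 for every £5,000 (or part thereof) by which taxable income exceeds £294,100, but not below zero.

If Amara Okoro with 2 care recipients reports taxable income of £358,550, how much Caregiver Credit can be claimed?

£880

Caregiver Credit: base = 2 × £583 = £1,166. income exceeds £294,100 by £64,450, which is 13 full-or-partial £5,000 increments; reduction = 13 × £22 = £286, leaving £880.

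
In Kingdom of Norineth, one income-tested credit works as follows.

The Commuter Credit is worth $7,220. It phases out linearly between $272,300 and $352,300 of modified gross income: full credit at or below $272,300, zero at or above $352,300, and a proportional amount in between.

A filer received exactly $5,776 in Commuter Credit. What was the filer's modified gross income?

$5,776 is 5,776/7,220 of the full $7,220, so 1,444/7,220 of the $80,000 range has been used: income = $272,300 + $80,000 × 1,444/7,220 = $288,300.

$288,300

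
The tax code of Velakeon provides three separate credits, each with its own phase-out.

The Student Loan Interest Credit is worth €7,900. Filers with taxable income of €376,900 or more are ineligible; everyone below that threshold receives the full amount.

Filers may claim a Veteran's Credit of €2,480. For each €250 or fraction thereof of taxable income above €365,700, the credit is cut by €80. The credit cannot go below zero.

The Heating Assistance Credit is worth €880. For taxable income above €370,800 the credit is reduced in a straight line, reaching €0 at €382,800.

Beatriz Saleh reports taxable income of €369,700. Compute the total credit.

€9,980

Student Loan Interest Credit: €369,700 is below the €376,900 cutoff, so the full €7,900 applies.
Veteran's Credit: income exceeds €365,700 by €4,000, which is 16 full-or-partial €250 increments; reduction = 16 × €80 = €1,280, leaving €1,200.
Heating Assistance Credit: €369,700 is at or below the €370,800 threshold, so the full €880 applies.
Total: €7,900 + €1,200 + €880 = €9,980.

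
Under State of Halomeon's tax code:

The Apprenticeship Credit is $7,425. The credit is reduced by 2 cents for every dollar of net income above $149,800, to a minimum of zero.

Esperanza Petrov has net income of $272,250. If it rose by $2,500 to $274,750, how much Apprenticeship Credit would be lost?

$50

At $272,250 — 2% of the $122,450 excess over $149,800 is $2,449; credit = $7,425 − $2,449 = $4,976.
At $274,750 — 2% of the $124,950 excess over $149,800 is $2,499; credit = $7,425 − $2,499 = $4,926.
Lost: $4,976 − $4,926 = $50.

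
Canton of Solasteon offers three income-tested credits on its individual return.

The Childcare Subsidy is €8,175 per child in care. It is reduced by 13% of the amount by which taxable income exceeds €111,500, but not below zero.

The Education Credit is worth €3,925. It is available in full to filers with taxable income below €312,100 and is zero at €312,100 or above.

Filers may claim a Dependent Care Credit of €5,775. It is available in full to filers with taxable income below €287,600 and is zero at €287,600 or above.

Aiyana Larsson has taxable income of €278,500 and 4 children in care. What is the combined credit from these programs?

€20,690

Childcare Subsidy: base = 4 × €8,175 = €32,700. 13% of the €167,000 excess over €111,500 is €21,710; credit = €32,700 − €21,710 = €10,990.
Education Credit: €278,500 is below the €312,100 cutoff, so the full €3,925 applies.
Dependent Care Credit: €278,500 is below the €287,600 cutoff, so the full €5,775 applies.
Total: €10,990 + €3,925 + €5,775 = €20,690.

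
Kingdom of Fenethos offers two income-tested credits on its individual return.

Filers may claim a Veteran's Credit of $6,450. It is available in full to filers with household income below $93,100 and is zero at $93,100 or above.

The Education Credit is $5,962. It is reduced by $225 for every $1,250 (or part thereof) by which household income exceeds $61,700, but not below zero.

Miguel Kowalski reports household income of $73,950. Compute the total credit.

$10,162

Veteran's Credit: $73,950 is below the $93,100 cutoff, so the full $6,450 applies.
Education Credit: income exceeds $61,700 by $12,250, which is 10 full-or-partial $1,250 increments; reduction = 10 × $225 = $2,250, leaving $3,712.
Total: $6,450 + $3,712 = $10,162.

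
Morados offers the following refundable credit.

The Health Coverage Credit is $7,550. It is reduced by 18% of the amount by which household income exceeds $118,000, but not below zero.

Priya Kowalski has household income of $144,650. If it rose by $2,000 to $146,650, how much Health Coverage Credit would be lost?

At $144,650 — 18% of the $26,650 excess over $118,000 is $4,797; credit = $7,550 − $4,797 = $2,753.
At $146,650 — 18% of the $28,650 excess over $118,000 is $5,157; credit = $7,550 − $5,157 = $2,393.
Lost: $2,753 − $2,393 = $360.

$360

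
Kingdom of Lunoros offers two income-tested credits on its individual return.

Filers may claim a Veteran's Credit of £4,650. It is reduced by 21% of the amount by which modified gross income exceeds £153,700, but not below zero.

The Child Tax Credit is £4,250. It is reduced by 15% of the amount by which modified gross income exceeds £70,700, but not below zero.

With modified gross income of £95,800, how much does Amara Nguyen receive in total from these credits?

Veteran's Credit: £95,800 is at or below the £153,700 threshold, so the full £4,650 applies.
Child Tax Credit: 15% of the £25,100 excess over £70,700 is £3,765; credit = £4,250 − £3,765 = £485.
Total: £4,650 + £485 = £5,135.

£5,135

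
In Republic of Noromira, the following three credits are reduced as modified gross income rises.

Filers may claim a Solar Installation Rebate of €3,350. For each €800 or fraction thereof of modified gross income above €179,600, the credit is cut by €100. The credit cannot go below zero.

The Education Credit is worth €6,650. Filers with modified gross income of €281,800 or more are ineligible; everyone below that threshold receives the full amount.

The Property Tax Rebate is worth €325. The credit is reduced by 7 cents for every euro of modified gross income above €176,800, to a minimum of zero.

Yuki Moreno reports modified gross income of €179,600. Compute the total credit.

Solar Installation Rebate: €179,600 is at or below the €179,600 threshold, so the full €3,350 applies.
Education Credit: €179,600 is below the €281,800 cutoff, so the full €6,650 applies.
Property Tax Rebate: 7% of the €2,800 excess over €176,800 is €196; credit = €325 − €196 = €129.
Total: €3,350 + €6,650 + €129 = €10,129.

€10,129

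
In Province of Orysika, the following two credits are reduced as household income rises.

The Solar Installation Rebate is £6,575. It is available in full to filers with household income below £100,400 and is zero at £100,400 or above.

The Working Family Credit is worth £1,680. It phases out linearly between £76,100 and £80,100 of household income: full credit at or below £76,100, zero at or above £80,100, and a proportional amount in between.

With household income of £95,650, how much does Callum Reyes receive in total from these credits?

Solar Installation Rebate: £95,650 is below the £100,400 cutoff, so the full £6,575 applies.
Working Family Credit: £95,650 is at or above £80,100, so the credit is £0.
Total: £6,575 + £0 = £6,575.

£6,575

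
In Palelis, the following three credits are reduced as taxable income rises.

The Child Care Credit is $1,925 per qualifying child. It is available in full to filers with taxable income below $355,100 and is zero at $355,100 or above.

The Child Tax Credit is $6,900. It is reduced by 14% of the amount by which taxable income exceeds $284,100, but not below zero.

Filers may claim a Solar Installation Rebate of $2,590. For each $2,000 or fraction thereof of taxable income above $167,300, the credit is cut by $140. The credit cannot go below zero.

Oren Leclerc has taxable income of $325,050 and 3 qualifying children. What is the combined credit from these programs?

Child Care Credit: base = 3 × $1,925 = $5,775. $325,050 is below the $355,100 cutoff, so the full $5,775 applies.
Child Tax Credit: 14% of the $40,950 excess over $284,100 is $5,733; credit = $6,900 − $5,733 = $1,167.
Solar Installation Rebate: income exceeds $167,300 by $157,750 → 79 increments × $140 = $11,060 ≥ base, so the credit is $0.
Total: $5,775 + $1,167 + $0 = $6,942.

$6,942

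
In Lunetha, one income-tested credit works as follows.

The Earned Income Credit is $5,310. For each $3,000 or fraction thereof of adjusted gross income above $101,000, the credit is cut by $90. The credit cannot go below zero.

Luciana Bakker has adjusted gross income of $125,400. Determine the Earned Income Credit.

Earned Income Credit: income exceeds $101,000 by $24,400, which is 9 full-or-partial $3,000 increments; reduction = 9 × $90 = $810, leaving $4,500.

$4,500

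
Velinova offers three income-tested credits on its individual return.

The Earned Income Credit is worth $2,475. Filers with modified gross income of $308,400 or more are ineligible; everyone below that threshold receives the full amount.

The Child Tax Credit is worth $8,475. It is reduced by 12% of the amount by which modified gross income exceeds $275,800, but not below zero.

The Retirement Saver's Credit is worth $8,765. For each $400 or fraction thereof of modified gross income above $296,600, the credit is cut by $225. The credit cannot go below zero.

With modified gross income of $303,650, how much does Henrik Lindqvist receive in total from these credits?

Earned Income Credit: $303,650 is below the $308,400 cutoff, so the full $2,475 applies.
Child Tax Credit: 12% of the $27,850 excess over $275,800 is $3,342; credit = $8,475 − $3,342 = $5,133.
Retirement Saver's Credit: income exceeds $296,600 by $7,050, which is 18 full-or-partial $400 increments; reduction = 18 × $225 = $4,050, leaving $4,715.
Total: $2,475 + $5,133 + $4,715 = $12,323.

$12,323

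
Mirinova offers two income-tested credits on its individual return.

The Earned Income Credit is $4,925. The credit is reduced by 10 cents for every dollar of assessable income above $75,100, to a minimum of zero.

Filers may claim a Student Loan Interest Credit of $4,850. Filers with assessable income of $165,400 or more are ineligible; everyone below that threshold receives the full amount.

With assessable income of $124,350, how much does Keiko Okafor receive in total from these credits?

Earned Income Credit: 10% of the $49,250 excess over $75,100 is $4,925 ≥ base, so the credit is $0.
Student Loan Interest Credit: $124,350 is below the $165,400 cutoff, so the full $4,850 applies.
Total: $0 + $4,850 = $4,850.

$4,850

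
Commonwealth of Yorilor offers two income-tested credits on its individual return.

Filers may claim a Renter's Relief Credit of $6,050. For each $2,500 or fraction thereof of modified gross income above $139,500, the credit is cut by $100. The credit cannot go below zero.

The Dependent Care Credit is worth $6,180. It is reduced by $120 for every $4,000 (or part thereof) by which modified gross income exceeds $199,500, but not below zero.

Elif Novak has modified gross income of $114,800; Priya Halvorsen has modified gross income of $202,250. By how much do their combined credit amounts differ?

$2,720

Elif ($114,800): Renter's Relief Credit: $114,800 is at or below the $139,500 threshold, so the full $6,050 applies. Dependent Care Credit: $114,800 is at or below the $199,500 threshold, so the full $6,180 applies. total $6,050 + $6,180 = $12,230
Priya ($202,250): Renter's Relief Credit: income exceeds $139,500 by $62,750, which is 26 full-or-partial $2,500 increments; reduction = 26 × $100 = $2,600, leaving $3,450. Dependent Care Credit: income exceeds $199,500 by $2,750, which is 1 full-or-partial $4,000 increment; reduction = 1 × $120 = $120, leaving $6,060. total $3,450 + $6,060 = $9,510
Difference: |$12,230 − $9,510| = $2,720.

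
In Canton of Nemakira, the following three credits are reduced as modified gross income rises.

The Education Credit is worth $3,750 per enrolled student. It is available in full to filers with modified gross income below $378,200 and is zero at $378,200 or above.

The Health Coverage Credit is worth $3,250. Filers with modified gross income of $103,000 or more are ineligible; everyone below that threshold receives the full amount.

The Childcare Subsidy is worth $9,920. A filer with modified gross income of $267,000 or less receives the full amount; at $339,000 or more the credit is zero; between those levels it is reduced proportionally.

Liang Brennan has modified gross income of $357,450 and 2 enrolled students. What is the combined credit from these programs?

$7,500

Education Credit: base = 2 × $3,750 = $7,500. $357,450 is below the $378,200 cutoff, so the full $7,500 applies.
Health Coverage Credit: $357,450 meets or exceeds the $103,000 cutoff, so the credit is $0.
Childcare Subsidy: $357,450 is at or above $339,000, so the credit is $0.
Total: $7,500 + $0 + $0 = $7,500.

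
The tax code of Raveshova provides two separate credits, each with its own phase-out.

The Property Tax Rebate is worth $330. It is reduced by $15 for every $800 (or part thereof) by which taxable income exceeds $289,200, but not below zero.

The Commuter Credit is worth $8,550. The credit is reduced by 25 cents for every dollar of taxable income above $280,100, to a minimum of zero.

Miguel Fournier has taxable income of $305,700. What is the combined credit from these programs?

Property Tax Rebate: income exceeds $289,200 by $16,500, which is 21 full-or-partial $800 increments; reduction = 21 × $15 = $315, leaving $15.
Commuter Credit: 25% of the $25,600 excess over $280,100 is $6,400; credit = $8,550 − $6,400 = $2,150.
Total: $15 + $2,150 = $2,165.

$2,165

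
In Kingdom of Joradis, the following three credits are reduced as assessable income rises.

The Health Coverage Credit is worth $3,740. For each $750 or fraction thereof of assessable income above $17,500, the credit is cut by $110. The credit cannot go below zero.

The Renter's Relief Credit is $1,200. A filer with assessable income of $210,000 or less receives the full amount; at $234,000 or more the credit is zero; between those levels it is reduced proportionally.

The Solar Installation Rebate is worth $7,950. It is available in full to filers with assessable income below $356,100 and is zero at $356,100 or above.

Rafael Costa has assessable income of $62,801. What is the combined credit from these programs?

$9,150

Health Coverage Credit: income exceeds $17,500 by $45,301 → 61 increments × $110 = $6,710 ≥ base, so the credit is $0.
Renter's Relief Credit: $62,801 is at or below the $210,000 threshold, so the full $1,200 applies.
Solar Installation Rebate: $62,801 is below the $356,100 cutoff, so the full $7,950 applies.
Total: $0 + $1,200 + $7,950 = $9,150.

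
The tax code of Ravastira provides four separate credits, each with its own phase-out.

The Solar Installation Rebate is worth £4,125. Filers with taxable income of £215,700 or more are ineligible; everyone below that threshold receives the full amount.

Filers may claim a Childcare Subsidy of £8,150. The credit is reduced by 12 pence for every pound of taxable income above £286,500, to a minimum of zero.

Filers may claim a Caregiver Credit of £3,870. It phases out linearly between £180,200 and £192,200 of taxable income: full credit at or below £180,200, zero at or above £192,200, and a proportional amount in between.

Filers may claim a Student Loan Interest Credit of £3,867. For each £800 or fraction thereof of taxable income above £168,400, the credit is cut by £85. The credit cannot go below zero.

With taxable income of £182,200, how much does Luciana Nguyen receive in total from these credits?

£17,837

Solar Installation Rebate: £182,200 is below the £215,700 cutoff, so the full £4,125 applies.
Childcare Subsidy: £182,200 is at or below the £286,500 threshold, so the full £8,150 applies.
Caregiver Credit: £182,200 is £2,000 into a £12,000 phase-out range, leaving 10,000/12,000 of the credit: £3,870 × 10,000/12,000 = £3,225.
Student Loan Interest Credit: income exceeds £168,400 by £13,800, which is 18 full-or-partial £800 increments; reduction = 18 × £85 = £1,530, leaving £2,337.
Total: £4,125 + £8,150 + £3,225 + £2,337 = £17,837.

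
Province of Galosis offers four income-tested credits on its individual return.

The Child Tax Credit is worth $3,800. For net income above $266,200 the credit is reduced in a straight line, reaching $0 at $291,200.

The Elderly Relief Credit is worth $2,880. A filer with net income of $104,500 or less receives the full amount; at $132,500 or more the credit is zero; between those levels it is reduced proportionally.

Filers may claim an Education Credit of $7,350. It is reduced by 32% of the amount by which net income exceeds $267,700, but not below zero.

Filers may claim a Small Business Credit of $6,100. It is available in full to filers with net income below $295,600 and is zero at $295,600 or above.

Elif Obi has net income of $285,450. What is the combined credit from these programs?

$8,644

Child Tax Credit: $285,450 is $19,250 into a $25,000 phase-out range, leaving 5,750/25,000 of the credit: $3,800 × 5,750/25,000 = $874.
Elderly Relief Credit: $285,450 is at or above $132,500, so the credit is $0.
Education Credit: 32% of the $17,750 excess over $267,700 is $5,680; credit = $7,350 − $5,680 = $1,670.
Small Business Credit: $285,450 is below the $295,600 cutoff, so the full $6,100 applies.
Total: $874 + $0 + $1,670 + $6,100 = $8,644.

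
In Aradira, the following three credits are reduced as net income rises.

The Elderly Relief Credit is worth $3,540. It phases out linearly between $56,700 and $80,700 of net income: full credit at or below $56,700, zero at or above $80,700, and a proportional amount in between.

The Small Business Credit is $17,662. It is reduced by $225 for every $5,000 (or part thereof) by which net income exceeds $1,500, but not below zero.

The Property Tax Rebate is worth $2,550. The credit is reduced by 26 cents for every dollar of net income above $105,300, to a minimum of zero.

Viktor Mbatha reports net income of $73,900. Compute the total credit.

Elderly Relief Credit: $73,900 is $17,200 into a $24,000 phase-out range, leaving 6,800/24,000 of the credit: $3,540 × 6,800/24,000 = $1,003.
Small Business Credit: income exceeds $1,500 by $72,400, which is 15 full-or-partial $5,000 increments; reduction = 15 × $225 = $3,375, leaving $14,287.
Property Tax Rebate: $73,900 is at or below the $105,300 threshold, so the full $2,550 applies.
Total: $1,003 + $14,287 + $2,550 = $17,840.

$17,840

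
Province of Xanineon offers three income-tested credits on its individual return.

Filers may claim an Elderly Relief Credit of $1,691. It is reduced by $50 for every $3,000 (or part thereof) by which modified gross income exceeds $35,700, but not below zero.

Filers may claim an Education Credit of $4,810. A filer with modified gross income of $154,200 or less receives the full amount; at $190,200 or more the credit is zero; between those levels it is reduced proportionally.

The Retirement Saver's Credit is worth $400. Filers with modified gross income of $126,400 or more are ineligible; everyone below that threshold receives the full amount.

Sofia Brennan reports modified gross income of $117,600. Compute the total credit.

Elderly Relief Credit: income exceeds $35,700 by $81,900, which is 28 full-or-partial $3,000 increments; reduction = 28 × $50 = $1,400, leaving $291.
Education Credit: $117,600 is at or below the $154,200 threshold, so the full $4,810 applies.
Retirement Saver's Credit: $117,600 is below the $126,400 cutoff, so the full $400 applies.
Total: $291 + $4,810 + $400 = $5,501.

$5,501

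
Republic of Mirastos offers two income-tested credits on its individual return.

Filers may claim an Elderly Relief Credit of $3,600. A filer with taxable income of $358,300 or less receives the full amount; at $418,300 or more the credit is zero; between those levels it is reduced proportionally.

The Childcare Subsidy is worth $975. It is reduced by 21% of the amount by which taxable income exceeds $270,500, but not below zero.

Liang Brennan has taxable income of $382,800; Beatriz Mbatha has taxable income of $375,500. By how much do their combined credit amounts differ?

Liang ($382,800): Elderly Relief Credit: $382,800 is $24,500 into a $60,000 phase-out range, leaving 35,500/60,000 of the credit: $3,600 × 35,500/60,000 = $2,130. Childcare Subsidy: 21% of the $112,300 excess over $270,500 is $23,583 ≥ base, so the credit is $0. total $2,130 + $0 = $2,130
Beatriz ($375,500): Elderly Relief Credit: $375,500 is $17,200 into a $60,000 phase-out range, leaving 42,800/60,000 of the credit: $3,600 × 42,800/60,000 = $2,568. Childcare Subsidy: 21% of the $105,000 excess over $270,500 is $22,050 ≥ base, so the credit is $0. total $2,568 + $0 = $2,568
Difference: |$2,130 − $2,568| = $438.

$438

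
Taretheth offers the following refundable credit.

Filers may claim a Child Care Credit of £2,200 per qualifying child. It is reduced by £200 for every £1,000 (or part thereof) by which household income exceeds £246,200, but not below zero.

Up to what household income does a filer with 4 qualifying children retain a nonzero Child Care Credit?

£289,200

Full credit = 4 × £2,200 = £8,800.
After 43 increments the reduction is 43 × £200 = £8,600, leaving £200; one more increment wipes it out. Increment 43 ends at excess 43 × £1,000 = £43,000, so the highest qualifying income is £246,200 + £43,000 = £289,200.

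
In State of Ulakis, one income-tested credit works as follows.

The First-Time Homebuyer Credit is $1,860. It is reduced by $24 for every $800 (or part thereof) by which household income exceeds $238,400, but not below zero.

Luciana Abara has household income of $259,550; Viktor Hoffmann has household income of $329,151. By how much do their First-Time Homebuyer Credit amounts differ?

Luciana ($259,550): First-Time Homebuyer Credit: income exceeds $238,400 by $21,150, which is 27 full-or-partial $800 increments; reduction = 27 × $24 = $648, leaving $1,212.
Viktor ($329,151): First-Time Homebuyer Credit: income exceeds $238,400 by $90,751 → 114 increments × $24 = $2,736 ≥ base, so the credit is $0.
Difference: |$1,212 − $0| = $1,212.

$1,212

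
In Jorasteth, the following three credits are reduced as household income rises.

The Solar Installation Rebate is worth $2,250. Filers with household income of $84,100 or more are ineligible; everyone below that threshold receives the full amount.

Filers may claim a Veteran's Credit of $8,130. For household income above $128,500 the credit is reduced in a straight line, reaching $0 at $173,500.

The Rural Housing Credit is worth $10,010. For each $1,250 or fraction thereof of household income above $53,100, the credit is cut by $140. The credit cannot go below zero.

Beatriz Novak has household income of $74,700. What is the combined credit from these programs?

Solar Installation Rebate: $74,700 is below the $84,100 cutoff, so the full $2,250 applies.
Veteran's Credit: $74,700 is at or below the $128,500 threshold, so the full $8,130 applies.
Rural Housing Credit: income exceeds $53,100 by $21,600, which is 18 full-or-partial $1,250 increments; reduction = 18 × $140 = $2,520, leaving $7,490.
Total: $2,250 + $8,130 + $7,490 = $17,870.

$17,870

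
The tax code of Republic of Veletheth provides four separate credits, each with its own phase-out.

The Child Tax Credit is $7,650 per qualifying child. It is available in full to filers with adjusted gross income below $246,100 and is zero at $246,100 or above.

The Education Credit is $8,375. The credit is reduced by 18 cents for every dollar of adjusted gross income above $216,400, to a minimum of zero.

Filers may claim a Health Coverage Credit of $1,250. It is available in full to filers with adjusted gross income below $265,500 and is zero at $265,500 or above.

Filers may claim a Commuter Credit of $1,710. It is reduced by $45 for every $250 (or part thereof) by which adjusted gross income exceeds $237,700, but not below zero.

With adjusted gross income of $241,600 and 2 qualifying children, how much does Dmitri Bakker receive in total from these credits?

Child Tax Credit: base = 2 × $7,650 = $15,300. $241,600 is below the $246,100 cutoff, so the full $15,300 applies.
Education Credit: 18% of the $25,200 excess over $216,400 is $4,536; credit = $8,375 − $4,536 = $3,839.
Health Coverage Credit: $241,600 is below the $265,500 cutoff, so the full $1,250 applies.
Commuter Credit: income exceeds $237,700 by $3,900, which is 16 full-or-partial $250 increments; reduction = 16 × $45 = $720, leaving $990.
Total: $15,300 + $3,839 + $1,250 + $990 = $21,379.

$21,379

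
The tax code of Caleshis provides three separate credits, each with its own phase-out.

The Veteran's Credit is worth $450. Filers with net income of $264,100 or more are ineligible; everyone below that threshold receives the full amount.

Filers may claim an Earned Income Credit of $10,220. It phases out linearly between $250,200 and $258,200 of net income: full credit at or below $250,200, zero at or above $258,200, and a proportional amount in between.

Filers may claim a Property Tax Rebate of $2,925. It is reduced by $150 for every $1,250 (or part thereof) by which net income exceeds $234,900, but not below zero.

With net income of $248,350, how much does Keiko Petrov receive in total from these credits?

Veteran's Credit: $248,350 is below the $264,100 cutoff, so the full $450 applies.
Earned Income Credit: $248,350 is at or below the $250,200 threshold, so the full $10,220 applies.
Property Tax Rebate: income exceeds $234,900 by $13,450, which is 11 full-or-partial $1,250 increments; reduction = 11 × $150 = $1,650, leaving $1,275.
Total: $450 + $10,220 + $1,275 = $11,945.

$11,945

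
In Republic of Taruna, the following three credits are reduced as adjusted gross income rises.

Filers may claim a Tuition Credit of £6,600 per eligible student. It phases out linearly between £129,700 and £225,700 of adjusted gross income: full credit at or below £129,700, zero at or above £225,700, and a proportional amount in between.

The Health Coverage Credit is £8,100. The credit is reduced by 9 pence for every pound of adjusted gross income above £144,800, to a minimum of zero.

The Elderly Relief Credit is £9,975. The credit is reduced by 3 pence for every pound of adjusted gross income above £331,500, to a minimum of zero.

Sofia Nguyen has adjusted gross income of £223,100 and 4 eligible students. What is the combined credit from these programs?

Tuition Credit: base = 4 × £6,600 = £26,400. £223,100 is £93,400 into a £96,000 phase-out range, leaving 2,600/96,000 of the credit: £26,400 × 2,600/96,000 = £715.
Health Coverage Credit: 9% of the £78,300 excess over £144,800 is £7,047; credit = £8,100 − £7,047 = £1,053.
Elderly Relief Credit: £223,100 is at or below the £331,500 threshold, so the full £9,975 applies.
Total: £715 + £1,053 + £9,975 = £11,743.

£11,743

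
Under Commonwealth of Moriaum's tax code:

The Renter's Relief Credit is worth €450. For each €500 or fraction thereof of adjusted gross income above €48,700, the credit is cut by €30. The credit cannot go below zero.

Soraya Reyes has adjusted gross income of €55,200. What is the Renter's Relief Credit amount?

€60

Renter's Relief Credit: income exceeds €48,700 by €6,500, which is 13 full-or-partial €500 increments; reduction = 13 × €30 = €390, leaving €60.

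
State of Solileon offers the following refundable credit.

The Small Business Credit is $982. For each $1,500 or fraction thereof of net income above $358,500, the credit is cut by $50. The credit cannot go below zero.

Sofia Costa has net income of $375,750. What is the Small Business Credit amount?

Small Business Credit: income exceeds $358,500 by $17,250, which is 12 full-or-partial $1,500 increments; reduction = 12 × $50 = $600, leaving $382.

$382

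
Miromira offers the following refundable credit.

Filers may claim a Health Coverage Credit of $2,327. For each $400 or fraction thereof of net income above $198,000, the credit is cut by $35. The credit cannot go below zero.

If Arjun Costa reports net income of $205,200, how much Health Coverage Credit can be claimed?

$1,697

Health Coverage Credit: income exceeds $198,000 by $7,200, which is 18 full-or-partial $400 increments; reduction = 18 × $35 = $630, leaving $1,697.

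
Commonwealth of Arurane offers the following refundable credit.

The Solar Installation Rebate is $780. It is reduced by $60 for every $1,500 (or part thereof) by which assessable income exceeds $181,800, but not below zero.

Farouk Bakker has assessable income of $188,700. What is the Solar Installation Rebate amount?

Solar Installation Rebate: income exceeds $181,800 by $6,900, which is 5 full-or-partial $1,500 increments; reduction = 5 × $60 = $300, leaving $480.

$480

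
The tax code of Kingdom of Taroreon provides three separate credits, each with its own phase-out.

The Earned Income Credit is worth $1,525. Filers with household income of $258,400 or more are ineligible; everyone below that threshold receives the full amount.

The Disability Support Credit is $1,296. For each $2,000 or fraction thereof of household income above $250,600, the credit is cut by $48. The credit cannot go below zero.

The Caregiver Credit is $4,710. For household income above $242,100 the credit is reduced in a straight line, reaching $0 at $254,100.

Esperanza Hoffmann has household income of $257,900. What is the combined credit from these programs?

Earned Income Credit: $257,900 is below the $258,400 cutoff, so the full $1,525 applies.
Disability Support Credit: income exceeds $250,600 by $7,300, which is 4 full-or-partial $2,000 increments; reduction = 4 × $48 = $192, leaving $1,104.
Caregiver Credit: $257,900 is at or above $254,100, so the credit is $0.
Total: $1,525 + $1,104 + $0 = $2,629.

$2,629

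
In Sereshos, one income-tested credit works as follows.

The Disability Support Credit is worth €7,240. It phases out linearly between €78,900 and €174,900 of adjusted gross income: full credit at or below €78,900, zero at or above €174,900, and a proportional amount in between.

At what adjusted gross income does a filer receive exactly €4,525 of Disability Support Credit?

€114,900

€4,525 is 4,525/7,240 of the full €7,240, so 2,715/7,240 of the €96,000 range has been used: income = €78,900 + €96,000 × 2,715/7,240 = €114,900.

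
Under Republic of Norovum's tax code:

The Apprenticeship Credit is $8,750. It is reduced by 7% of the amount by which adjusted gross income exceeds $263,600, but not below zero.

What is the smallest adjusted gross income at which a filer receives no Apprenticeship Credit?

$388,600

The credit falls by 7% of each dollar above $263,600, so it reaches zero when the excess is $8,750 / 7% = $125,000: income = $263,600 + $125,000 = $388,600.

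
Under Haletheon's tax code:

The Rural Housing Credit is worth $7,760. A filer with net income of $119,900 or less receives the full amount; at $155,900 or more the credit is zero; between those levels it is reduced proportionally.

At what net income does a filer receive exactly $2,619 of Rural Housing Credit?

$143,750

$2,619 is 2,619/7,760 of the full $7,760, so 5,141/7,760 of the $36,000 range has been used: income = $119,900 + $36,000 × 5,141/7,760 = $143,750.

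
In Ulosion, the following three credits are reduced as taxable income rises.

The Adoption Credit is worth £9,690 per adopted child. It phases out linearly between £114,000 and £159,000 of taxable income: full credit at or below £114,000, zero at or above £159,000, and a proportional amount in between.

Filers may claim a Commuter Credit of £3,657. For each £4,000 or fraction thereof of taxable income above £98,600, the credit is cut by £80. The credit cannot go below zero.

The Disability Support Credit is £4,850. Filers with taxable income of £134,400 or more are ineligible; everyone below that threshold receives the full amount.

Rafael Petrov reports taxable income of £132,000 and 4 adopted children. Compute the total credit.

£31,043

Adoption Credit: base = 4 × £9,690 = £38,760. £132,000 is £18,000 into a £45,000 phase-out range, leaving 27,000/45,000 of the credit: £38,760 × 27,000/45,000 = £23,256.
Commuter Credit: income exceeds £98,600 by £33,400, which is 9 full-or-partial £4,000 increments; reduction = 9 × £80 = £720, leaving £2,937.
Disability Support Credit: £132,000 is below the £134,400 cutoff, so the full £4,850 applies.
Total: £23,256 + £2,937 + £4,850 = £31,043.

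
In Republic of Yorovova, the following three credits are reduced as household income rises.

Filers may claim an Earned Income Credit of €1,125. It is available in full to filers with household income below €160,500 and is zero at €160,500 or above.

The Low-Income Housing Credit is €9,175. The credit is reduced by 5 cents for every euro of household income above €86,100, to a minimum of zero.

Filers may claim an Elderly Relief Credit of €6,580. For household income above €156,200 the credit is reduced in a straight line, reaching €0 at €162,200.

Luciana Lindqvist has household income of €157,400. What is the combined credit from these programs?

€11,999

Earned Income Credit: €157,400 is below the €160,500 cutoff, so the full €1,125 applies.
Low-Income Housing Credit: 5% of the €71,300 excess over €86,100 is €3,565; credit = €9,175 − €3,565 = €5,610.
Elderly Relief Credit: €157,400 is €1,200 into a €6,000 phase-out range, leaving 4,800/6,000 of the credit: €6,580 × 4,800/6,000 = €5,264.
Total: €1,125 + €5,610 + €5,264 = €11,999.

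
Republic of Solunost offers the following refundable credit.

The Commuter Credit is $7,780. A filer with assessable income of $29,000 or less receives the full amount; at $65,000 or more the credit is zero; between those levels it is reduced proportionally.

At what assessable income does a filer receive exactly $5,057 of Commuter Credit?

$41,600

$5,057 is 5,057/7,780 of the full $7,780, so 2,723/7,780 of the $36,000 range has been used: income = $29,000 + $36,000 × 2,723/7,780 = $41,600.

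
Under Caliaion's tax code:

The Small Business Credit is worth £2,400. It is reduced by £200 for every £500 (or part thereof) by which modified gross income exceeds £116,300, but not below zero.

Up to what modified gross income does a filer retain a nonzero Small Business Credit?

£121,800

After 11 increments the reduction is 11 × £200 = £2,200, leaving £200; one more increment wipes it out. Increment 11 ends at excess 11 × £500 = £5,500, so the highest qualifying income is £116,300 + £5,500 = £121,800.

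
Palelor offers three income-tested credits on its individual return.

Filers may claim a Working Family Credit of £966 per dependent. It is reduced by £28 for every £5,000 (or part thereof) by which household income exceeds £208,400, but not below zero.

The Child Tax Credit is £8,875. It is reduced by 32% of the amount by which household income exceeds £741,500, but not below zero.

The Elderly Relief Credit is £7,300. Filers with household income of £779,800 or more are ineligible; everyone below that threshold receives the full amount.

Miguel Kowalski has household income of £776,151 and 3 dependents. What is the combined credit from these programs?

£7,300

Working Family Credit: base = 3 × £966 = £2,898. income exceeds £208,400 by £567,751 → 114 increments × £28 = £3,192 ≥ base, so the credit is £0.
Child Tax Credit: 32% of the £34,651 excess over £741,500 is £11,088.32 ≥ base, so the credit is £0.
Elderly Relief Credit: £776,151 is below the £779,800 cutoff, so the full £7,300 applies.
Total: £0 + £0 + £7,300 = £7,300.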